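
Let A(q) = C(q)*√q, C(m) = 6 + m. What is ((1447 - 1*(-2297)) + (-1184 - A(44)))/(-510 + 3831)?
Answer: 2560/3321 - 100*√11/3321 ≈ 0.67098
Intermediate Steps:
A(q) = √q*(6 + q) (A(q) = (6 + q)*√q = √q*(6 + q))
((1447 - 1*(-2297)) + (-1184 - A(44)))/(-510 + 3831) = ((1447 - 1*(-2297)) + (-1184 - √44*(6 + 44)))/(-510 + 3831) = ((1447 + 2297) + (-1184 - 2*√11*50))/3321 = (3744 + (-1184 - 100*√11))*(1/3321) = (2560 - 100*√11)*(1/3321) = 2560/3321 - 100*√11/3321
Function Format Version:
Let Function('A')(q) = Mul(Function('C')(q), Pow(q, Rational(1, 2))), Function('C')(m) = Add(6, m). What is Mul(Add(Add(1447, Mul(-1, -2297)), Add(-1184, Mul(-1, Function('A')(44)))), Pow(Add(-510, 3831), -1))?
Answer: Add(Rational(2560, 3321), Mul(Rational(-100, 3321), Pow(11, Rational(1, 2)))) ≈ 0.67098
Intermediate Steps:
Function('A')(q) = Mul(Pow(q, Rational(1, 2)), Add(6, q)) (Function('A')(q) = Mul(Add(6, q), Pow(q, Rational(1, 2))) = Mul(Pow(q, Rational(1, 2)), Add(6, q)))
Mul(Add(Add(1447, Mul(-1, -2297)), Add(-1184, Mul(-1, Function('A')(44)))), Pow(Add(-510, 3831), -1)) = Mul(Add(Add(1447, Mul(-1, -2297)), Add(-1184, Mul(-1, Mul(Pow(44, Rational(1, 2)), Add(6, 44))))), Pow(Add(-510, 3831), -1)) = Mul(Add(Add(1447, 2297), Add(-1184, Mul(-1, Mul(Mul(2, Pow(11, Rational(1, 2))), 50)))), Pow(3321, -1)) = Mul(Add(3744, Add(-1184, Mul(-1, Mul(100, Pow(11, Rational(1, 2)))))), Rational(1, 3321)) = Mul(Add(3744, Add(-1184, Mul(-100, Pow(11, Rational(1, 2))))), Rational(1, 3321)) = Mul(Add(2560, Mul(-100, Pow(11, Rational(1, 2)))), Rational(1, 3321)) = Add(Rational(2560, 3321), Mul(Rational(-100, 3321), Pow(11, Rational(1, 2))))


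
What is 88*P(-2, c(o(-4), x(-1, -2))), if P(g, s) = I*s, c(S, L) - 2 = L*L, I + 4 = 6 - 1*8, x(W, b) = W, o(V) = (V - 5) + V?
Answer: -1584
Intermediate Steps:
o(V) = -5 + 2*V (o(V) = (-5 + V) + V = -5 + 2*V)
I = -6 (I = -4 + (6 - 1*8) = -4 + (6 - 8) = -4 - 2 = -6)
c(S, L) = 2 + L**2 (c(S, L) = 2 + L*L = 2 + L**2)
P(g, s) = -6*s
88*P(-2, c(o(-4), x(-1, -2))) = 88*(-6*(2 + (-1)**2)) = 88*(-6*(2 + 1)) = 88*(-6*3) = 88*(-18) = -1584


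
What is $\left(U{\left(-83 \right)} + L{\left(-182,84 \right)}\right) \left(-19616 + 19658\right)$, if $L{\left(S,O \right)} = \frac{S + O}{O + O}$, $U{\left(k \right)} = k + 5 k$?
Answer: $- \frac{41881}{2} \approx -20941.0$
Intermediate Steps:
$U{\left(k \right)} = 6 k$
$L{\left(S,O \right)} = \frac{O + S}{2 O}$
$\left(U{\left(-83 \right)} + L{\left(-182,84 \right)}\right) \left(-19616 + 19658\right) = \left(6 \left(-83\right) + \frac{84 - 182}{2 \cdot 84}\right) \left(-19616 + 19658\right) = \left(-498 + \frac{1}{2} \cdot \frac{1}{84} \left(-98\right)\right) 42 = \left(-498 - \frac{7}{12}\right) 42 = \left(- \frac{5983}{12}\right) 42 = - \frac{41881}{2}$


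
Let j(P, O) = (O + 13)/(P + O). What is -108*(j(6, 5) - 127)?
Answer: 148932/11 ≈ 13539.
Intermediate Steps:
j(P, O) = (13 + O)/(O + P)
-108*(j(6, 5) - 127) = -108*((13 + 5)/(5 + 6) - 127) = -108*(18/11 - 127) = -108*(-1379/11) = 148932/11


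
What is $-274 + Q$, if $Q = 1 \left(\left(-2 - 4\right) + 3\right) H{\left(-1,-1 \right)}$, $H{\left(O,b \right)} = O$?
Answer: $-271$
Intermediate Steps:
$Q = 3$ ($Q = 1 \left(\left(-2 - 4\right) + 3\right) \left(-1\right) = 1 \left(-6 + 3\right) \left(-1\right) = 1 \left(-3\right) \left(-1\right) = \left(-3\right) \left(-1\right) = 3$)
$-274 + Q = -274 + 3 = -271$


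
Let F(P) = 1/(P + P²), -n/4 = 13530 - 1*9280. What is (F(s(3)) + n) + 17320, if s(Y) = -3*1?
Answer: 1921/6 ≈ 320.17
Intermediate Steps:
s(Y) = -3
n = -17000 (n = -4*(13530 - 1*9280) = -4*(13530 - 9280) = -4*4250 = -17000)
(F(s(3)) + n) + 17320 = (1/((-3)*(1 - 3)) - 17000) + 17320 = (-⅓/(-2) - 17000) + 17320 = (-⅓*(-½) - 17000) + 17320 = (⅙ - 17000) + 17320 = -101999/6 + 17320 = 1921/6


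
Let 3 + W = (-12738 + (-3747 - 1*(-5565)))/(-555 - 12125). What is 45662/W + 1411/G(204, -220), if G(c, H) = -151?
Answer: -1093329806/51189 ≈ -21359.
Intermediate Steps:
W = -678/317 (W = -3 + (-12738 + (-3747 - 1*(-5565)))/(-555 - 12125) = -3 + (-12738 + (-3747 + 5565))/(-12680) = -3 + (-12738 + 1818)*(-1/12680) = -3 - 10920*(-1/12680) = -3 + 273/317 = -678/317 ≈ -2.1388)
45662/W + 1411/G(204, -220) = 45662/(-678/317) + 1411/(-151) = 45662*(-317/678) + 1411*(-1/151) = -7237427/339 - 1411/151 = -1093329806/51189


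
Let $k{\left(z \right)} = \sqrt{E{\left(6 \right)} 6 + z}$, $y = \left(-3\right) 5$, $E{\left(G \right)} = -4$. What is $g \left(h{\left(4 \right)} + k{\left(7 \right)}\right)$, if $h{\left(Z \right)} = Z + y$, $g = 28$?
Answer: $-308 + 28 i \sqrt{17} \approx -308.0 + 115.45 i$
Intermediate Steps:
$y = -15$
$k{\left(z \right)} = \sqrt{-24 + z}$ ($k{\left(z \right)} = \sqrt{\left(-4\right) 6 + z} = \sqrt{-24 + z}$)
$h{\left(Z \right)} = -15 + Z$ ($h{\left(Z \right)} = Z - 15 = -15 + Z$)
$g \left(h{\left(4 \right)} + k{\left(7 \right)}\right) = 28 \left(\left(-15 + 4\right) + \sqrt{-24 + 7}\right) = 28 \left(-11 + \sqrt{-17}\right) = 28 \left(-11 + i \sqrt{17}\right) = -308 + 28 i \sqrt{17}$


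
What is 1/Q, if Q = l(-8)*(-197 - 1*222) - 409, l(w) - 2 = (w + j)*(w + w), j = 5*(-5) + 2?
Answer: -1/209071 ≈ -4.7831e-6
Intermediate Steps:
j = -23 (j = -25 + 2 = -23)
l(w) = 2 + 2*w*(-23 + w) (l(w) = 2 + (w - 23)*(w + w) = 2 + (-23 + w)*(2*w) = 2 + 2*w*(-23 + w))
Q = -209071 (Q = (2 - 46*(-8) + 2*(-8)²)*(-197 - 1*222) - 409 = (2 + 368 + 2*64)*(-197 - 222) - 409 = (2 + 368 + 128)*(-419) - 409 = 498*(-419) - 409 = -208662 - 409 = -209071)
1/Q = 1/(-209071) = -1/209071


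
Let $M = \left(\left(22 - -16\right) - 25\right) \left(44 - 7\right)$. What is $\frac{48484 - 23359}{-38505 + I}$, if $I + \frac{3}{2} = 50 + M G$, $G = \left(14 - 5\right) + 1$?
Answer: $- \frac{16750}{22431} \approx -0.74673$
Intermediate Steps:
$G = 10$ ($G = 9 + 1 = 10$)
$M = 481$ ($M = \left(\left(22 + 16\right) - 25\right) 37 = \left(38 - 25\right) 37 = 13 \cdot 37 = 481$)
$I = \frac{9717}{2}$ ($I = - \frac{3}{2} + \left(50 + 481 \cdot 10\right) = - \frac{3}{2} + \left(50 + 4810\right) = - \frac{3}{2} + 4860 = \frac{9717}{2} \approx 4858.5$)
$\frac{48484 - 23359}{-38505 + I} = \frac{48484 - 23359}{-38505 + \frac{9717}{2}} = \frac{25125}{- \frac{67293}{2}} = 25125 \left(- \frac{2}{67293}\right) = - \frac{16750}{22431}$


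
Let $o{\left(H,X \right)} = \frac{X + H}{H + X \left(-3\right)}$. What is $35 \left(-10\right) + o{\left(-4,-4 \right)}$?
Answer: $-351$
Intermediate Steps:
$o{\left(H,X \right)} = \frac{H + X}{H - 3 X}$
$35 \left(-10\right) + o{\left(-4,-4 \right)} = 35 \left(-10\right) + \frac{-4 - 4}{-4 - -12} = -350 + \frac{1}{-4 + 12} \left(-8\right) = -350 + \frac{1}{8} \left(-8\right) = -350 - 1 = -351$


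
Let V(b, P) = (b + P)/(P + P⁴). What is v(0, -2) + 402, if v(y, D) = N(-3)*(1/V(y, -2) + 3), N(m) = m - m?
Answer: 402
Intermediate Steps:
N(m) = 0
V(b, P) = (P + b)/(P + P⁴)
v(y, D) = 0 (v(y, D) = 0*(1/((-2 + y)/(-2 + (-2)⁴)) + 3) = 0*(1/((-2 + y)/(-2 + 16)) + 3) = 0*(1/((-2 + y)/14) + 3) = 0*(1/(-⅐ + y/14) + 3) = 0*(3 + 1/(-⅐ + y/14)) = 0)
v(0, -2) + 402 = 0 + 402 = 402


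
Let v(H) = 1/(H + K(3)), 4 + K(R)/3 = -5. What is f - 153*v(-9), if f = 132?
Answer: 545/4 ≈ 136.25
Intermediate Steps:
K(R) = -27 (K(R) = -12 + 3*(-5) = -12 - 15 = -27)
v(H) = 1/(-27 + H) (v(H) = 1/(H - 27) = 1/(-27 + H))
f - 153*v(-9) = 132 - 153/(-27 - 9) = 132 - 153/(-36) = 132 - 153*(-1/36) = 132 + 17/4 = 545/4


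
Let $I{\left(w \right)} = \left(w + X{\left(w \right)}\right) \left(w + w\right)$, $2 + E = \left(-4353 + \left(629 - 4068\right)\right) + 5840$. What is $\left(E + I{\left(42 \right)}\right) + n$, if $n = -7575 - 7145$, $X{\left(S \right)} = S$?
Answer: $-9618$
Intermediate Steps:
$E = -1954$ ($E = -2 + \left(\left(-4353 + \left(629 - 4068\right)\right) + 5840\right) = -2 + \left(\left(-4353 - 3439\right) + 5840\right) = -2 + \left(-7792 + 5840\right) = -2 - 1952 = -1954$)
$I{\left(w \right)} = 4 w^{2}$ ($I{\left(w \right)} = \left(w + w\right) \left(w + w\right) = 2 w 2 w = 4 w^{2}$)
$n = -14720$ ($n = -7575 - 7145 = -14720$)
$\left(E + I{\left(42 \right)}\right) + n = \left(-1954 + 4 \cdot 42^{2}\right) - 14720 = \left(-1954 + 4 \cdot 1764\right) - 14720 = \left(-1954 + 7056\right) - 14720 = 5102 - 14720 = -9618$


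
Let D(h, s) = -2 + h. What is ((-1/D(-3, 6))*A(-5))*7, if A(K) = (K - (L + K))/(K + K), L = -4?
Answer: -14/25 ≈ -0.56000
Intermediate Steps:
A(K) = 2/K (A(K) = (K - (-4 + K))/(K + K) = (K + (4 - K))/((2*K)) = 4*(1/(2*K)) = 2/K)
((-1/D(-3, 6))*A(-5))*7 = ((-1/(-2 - 3))*(2/(-5)))*7 = ((-1/(-5))*(2*(-1/5)))*7 = (-1*(-1/5)*(-2/5))*7 = ((1/5)*(-2/5))*7 = -2/25*7 = -14/25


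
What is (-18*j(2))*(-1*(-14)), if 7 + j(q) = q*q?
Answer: 756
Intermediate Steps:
j(q) = -7 + q**2 (j(q) = -7 + q*q = -7 + q**2)
(-18*j(2))*(-1*(-14)) = (-18*(-7 + 2**2))*(-1*(-14)) = -18*(-7 + 4)*14 = -18*(-3)*14 = 54*14 = 756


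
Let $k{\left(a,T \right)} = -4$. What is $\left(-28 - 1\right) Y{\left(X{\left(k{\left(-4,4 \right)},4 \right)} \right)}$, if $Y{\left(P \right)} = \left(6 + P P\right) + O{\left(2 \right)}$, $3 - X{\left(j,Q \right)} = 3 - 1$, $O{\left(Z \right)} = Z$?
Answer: $-261$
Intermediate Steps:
$X{\left(j,Q \right)} = 1$ ($X{\left(j,Q \right)} = 3 - \left(3 - 1\right) = 3 - 2 = 1$)
$Y{\left(P \right)} = 8 + P^{2}$ ($Y{\left(P \right)} = \left(6 + P P\right) + 2 = \left(6 + P^{2}\right) + 2 = 8 + P^{2}$)
$\left(-28 - 1\right) Y{\left(X{\left(k{\left(-4,4 \right)},4 \right)} \right)} = \left(-28 - 1\right) \left(8 + 1^{2}\right) = - 29 \left(8 + 1\right) = \left(-29\right) 9 = -261$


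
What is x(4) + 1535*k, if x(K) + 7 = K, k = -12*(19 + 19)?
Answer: -699963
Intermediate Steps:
k = -456 (k = -12*38 = -456)
x(K) = -7 + K
x(4) + 1535*k = (-7 + 4) + 1535*(-456) = -3 - 699960 = -699963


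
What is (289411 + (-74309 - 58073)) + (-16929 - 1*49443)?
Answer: 90657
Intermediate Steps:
(289411 + (-74309 - 58073)) + (-16929 - 1*49443) = (289411 - 132382) + (-16929 - 49443) = 157029 - 66372 = 90657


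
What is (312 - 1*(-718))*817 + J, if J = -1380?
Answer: 840130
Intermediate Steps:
(312 - 1*(-718))*817 + J = (312 - 1*(-718))*817 - 1380 = (312 + 718)*817 - 1380 = 1030*817 - 1380 = 841510 - 1380 = 840130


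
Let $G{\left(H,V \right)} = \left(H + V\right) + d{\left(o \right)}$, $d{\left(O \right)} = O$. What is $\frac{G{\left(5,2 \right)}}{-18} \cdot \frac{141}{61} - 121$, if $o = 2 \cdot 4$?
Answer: $- \frac{14997}{122} \approx -122.93$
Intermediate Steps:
$o = 8$
$G{\left(H,V \right)} = 8 + H + V$ ($G{\left(H,V \right)} = \left(H + V\right) + 8 = 8 + H + V$)
$\frac{G{\left(5,2 \right)}}{-18} \cdot \frac{141}{61} - 121 = \frac{8 + 5 + 2}{-18} \cdot \frac{141}{61} - 121 = 15 \left(- \frac{1}{18}\right) 141 \cdot \frac{1}{61} - 121 = \left(- \frac{5}{6}\right) \frac{141}{61} - 121 = - \frac{235}{122} - 121 = - \frac{14997}{122}$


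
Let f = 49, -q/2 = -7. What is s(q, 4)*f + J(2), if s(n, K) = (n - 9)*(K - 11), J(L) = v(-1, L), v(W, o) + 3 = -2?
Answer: -1720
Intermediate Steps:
q = 14 (q = -2*(-7) = 14)
v(W, o) = -5 (v(W, o) = -3 - 2 = -5)
J(L) = -5
s(n, K) = (-11 + K)*(-9 + n) (s(n, K) = (-9 + n)*(-11 + K) = (-11 + K)*(-9 + n))
s(q, 4)*f + J(2) = (99 - 11*14 - 9*4 + 4*14)*49 - 5 = (99 - 154 - 36 + 56)*49 - 5 = -35*49 - 5 = -1715 - 5 = -1720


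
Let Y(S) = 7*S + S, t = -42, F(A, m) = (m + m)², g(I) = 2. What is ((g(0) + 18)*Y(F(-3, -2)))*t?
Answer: -107520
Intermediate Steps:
F(A, m) = 4*m² (F(A, m) = (2*m)² = 4*m²)
Y(S) = 8*S
((g(0) + 18)*Y(F(-3, -2)))*t = ((2 + 18)*(8*(4*(-2)²)))*(-42) = (20*(8*(4*4)))*(-42) = (20*(8*16))*(-42) = (20*128)*(-42) = 2560*(-42) = -107520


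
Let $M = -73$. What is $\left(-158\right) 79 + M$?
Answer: $-12555$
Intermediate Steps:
$\left(-158\right) 79 + M = \left(-158\right) 79 - 73 = -12482 - 73 = -12555$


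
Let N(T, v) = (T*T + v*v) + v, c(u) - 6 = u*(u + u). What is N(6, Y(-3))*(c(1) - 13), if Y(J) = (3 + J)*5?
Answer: -180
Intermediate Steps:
c(u) = 6 + 2*u**2 (c(u) = 6 + u*(u + u) = 6 + u*(2*u) = 6 + 2*u**2)
Y(J) = 15 + 5*J
N(T, v) = v + T**2 + v**2 (N(T, v) = (T**2 + v**2) + v = v + T**2 + v**2)
N(6, Y(-3))*(c(1) - 13) = ((15 + 5*(-3)) + 6**2 + (15 + 5*(-3))**2)*((6 + 2*1**2) - 13) = ((15 - 15) + 36 + (15 - 15)**2)*((6 + 2*1) - 13) = (0 + 36 + 0**2)*((6 + 2) - 13) = (0 + 36 + 0)*(8 - 13) = 36*(-5) = -180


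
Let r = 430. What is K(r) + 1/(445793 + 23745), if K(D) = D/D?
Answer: 469539/469538 ≈ 1.0000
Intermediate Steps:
K(D) = 1
K(r) + 1/(445793 + 23745) = 1 + 1/(445793 + 23745) = 1 + 1/469538 = 469539/469538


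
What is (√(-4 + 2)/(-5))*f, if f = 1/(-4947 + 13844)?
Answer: -I*√2/44485 ≈ -3.1791e-5*I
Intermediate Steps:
f = 1/8897 ≈ 0.00011240
(√(-4 + 2)/(-5))*f = (√(-4 + 2)/(-5))*(1/8897) = (√(-2)*(-⅕))*(1/8897) = ((I*√2)*(-⅕))*(1/8897) = -I*√2/5*(1/8897) = -I*√2/44485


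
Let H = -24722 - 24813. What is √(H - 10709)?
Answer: 2*I*√15061 ≈ 245.45*I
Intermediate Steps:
H = -49535
√(H - 10709) = √(-49535 - 10709) = √(-60244) = 2*I*√15061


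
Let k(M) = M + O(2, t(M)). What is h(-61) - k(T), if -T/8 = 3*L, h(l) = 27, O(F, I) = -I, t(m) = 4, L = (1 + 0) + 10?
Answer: 295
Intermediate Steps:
L = 11 (L = 1 + 10 = 11)
T = -264 (T = -24*11 = -8*33 = -264)
k(M) = -4 + M (k(M) = M - 1*4 = M - 4 = -4 + M)
h(-61) - k(T) = 27 - (-4 - 264) = 27 - 1*(-268) = 27 + 268 = 295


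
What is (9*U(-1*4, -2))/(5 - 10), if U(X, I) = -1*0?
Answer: 0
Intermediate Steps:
U(X, I) = 0
(9*U(-1*4, -2))/(5 - 10) = (9*0)/(5 - 10) = 0/(-5) = 0*(-⅕) = 0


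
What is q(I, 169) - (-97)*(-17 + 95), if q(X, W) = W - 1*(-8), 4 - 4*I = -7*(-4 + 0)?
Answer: 7743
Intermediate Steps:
I = -6 (I = 1 - (-7)*(-4 + 0)/4 = 1 - (-7)*(-4)/4 = 1 - ¼*28 = 1 - 7 = -6)
q(X, W) = 8 + W (q(X, W) = W + 8 = 8 + W)
q(I, 169) - (-97)*(-17 + 95) = (8 + 169) - (-97)*(-17 + 95) = 177 - (-97)*78 = 177 - 1*(-7566) = 177 + 7566 = 7743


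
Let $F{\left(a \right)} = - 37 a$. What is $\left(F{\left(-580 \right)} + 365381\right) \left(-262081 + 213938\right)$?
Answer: $-18623686263$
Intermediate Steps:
$\left(F{\left(-580 \right)} + 365381\right) \left(-262081 + 213938\right) = \left(\left(-37\right) \left(-580\right) + 365381\right) \left(-262081 + 213938\right) = \left(21460 + 365381\right) \left(-48143\right) = 386841 \left(-48143\right) = -18623686263$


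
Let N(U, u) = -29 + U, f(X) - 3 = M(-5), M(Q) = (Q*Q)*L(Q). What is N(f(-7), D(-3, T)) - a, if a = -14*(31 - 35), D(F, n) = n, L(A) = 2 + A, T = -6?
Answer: -157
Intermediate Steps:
M(Q) = Q²*(2 + Q) (M(Q) = (Q*Q)*(2 + Q) = Q²*(2 + Q))
f(X) = -72 (f(X) = 3 + (-5)²*(2 - 5) = 3 + 25*(-3) = 3 - 75 = -72)
a = 56 (a = -14*(-4) = 56)
N(f(-7), D(-3, T)) - a = (-29 - 72) - 1*56 = -101 - 56 = -157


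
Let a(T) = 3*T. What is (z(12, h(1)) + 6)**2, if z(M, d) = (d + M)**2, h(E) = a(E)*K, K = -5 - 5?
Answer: 108900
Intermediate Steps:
K = -10
h(E) = -30*E (h(E) = (3*E)*(-10) = -30*E)
z(M, d) = (M + d)**2
(z(12, h(1)) + 6)**2 = ((12 - 30*1)**2 + 6)**2 = ((12 - 30)**2 + 6)**2 = ((-18)**2 + 6)**2 = (324 + 6)**2 = 330**2 = 108900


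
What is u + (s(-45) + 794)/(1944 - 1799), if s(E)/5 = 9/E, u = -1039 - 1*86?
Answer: -162332/145 ≈ -1119.5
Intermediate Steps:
u = -1125 (u = -1039 - 86 = -1125)
s(E) = 45/E (s(E) = 5*(9/E) = 45/E)
u + (s(-45) + 794)/(1944 - 1799) = -1125 + (45/(-45) + 794)/(1944 - 1799) = -1125 + (45*(-1/45) + 794)/145 = -1125 + (-1 + 794)*(1/145) = -1125 + 793*(1/145) = -1125 + 793/145 = -162332/145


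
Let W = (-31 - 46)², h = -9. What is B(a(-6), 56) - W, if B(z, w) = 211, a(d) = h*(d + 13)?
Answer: -5718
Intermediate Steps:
a(d) = -117 - 9*d (a(d) = -9*(d + 13) = -9*(13 + d) = -117 - 9*d)
W = 5929 (W = (-77)² = 5929)
B(a(-6), 56) - W = 211 - 1*5929 = 211 - 5929 = -5718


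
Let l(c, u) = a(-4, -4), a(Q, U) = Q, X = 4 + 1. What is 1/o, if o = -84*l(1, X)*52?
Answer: 1/17472 ≈ 5.7234e-5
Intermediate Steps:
X = 5
l(c, u) = -4
o = 17472 (o = -84*(-4)*52 = 336*52 = 17472)
1/o = 1/17472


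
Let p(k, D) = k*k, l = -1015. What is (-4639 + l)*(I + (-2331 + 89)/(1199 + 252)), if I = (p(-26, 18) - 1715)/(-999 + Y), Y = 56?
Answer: 3429812518/1368293 ≈ 2506.6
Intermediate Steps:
p(k, D) = k**2
I = 1039/943 (I = ((-26)**2 - 1715)/(-999 + 56) = (676 - 1715)/(-943) = -1039*(-1/943) = 1039/943 ≈ 1.1018)
(-4639 + l)*(I + (-2331 + 89)/(1199 + 252)) = (-4639 - 1015)*(1039/943 + (-2331 + 89)/(1199 + 252)) = -5654*(1039/943 - 2242/1451) = -5654*(-606617/1368293) = 3429812518/1368293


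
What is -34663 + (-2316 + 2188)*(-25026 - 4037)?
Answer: 3685401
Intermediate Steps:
-34663 + (-2316 + 2188)*(-25026 - 4037) = -34663 - 128*(-29063) = -34663 + 3720064 = 3685401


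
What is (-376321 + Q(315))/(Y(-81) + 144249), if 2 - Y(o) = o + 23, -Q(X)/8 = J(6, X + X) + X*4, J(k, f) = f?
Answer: -391441/144309 ≈ -2.7125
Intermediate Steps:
Q(X) = -48*X (Q(X) = -8*((X + X) + X*4) = -8*(2*X + 4*X) = -48*X)
Y(o) = -21 - o (Y(o) = 2 - (o + 23) = 2 - (23 + o) = 2 + (-23 - o) = -21 - o)
(-376321 + Q(315))/(Y(-81) + 144249) = (-376321 - 48*315)/((-21 - 1*(-81)) + 144249) = (-376321 - 15120)/((-21 + 81) + 144249) = -391441/(60 + 144249) = -391441/144309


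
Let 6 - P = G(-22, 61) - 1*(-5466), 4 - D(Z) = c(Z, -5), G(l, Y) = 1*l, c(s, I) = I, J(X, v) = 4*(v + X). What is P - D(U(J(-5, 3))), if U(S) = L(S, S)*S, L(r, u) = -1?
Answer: -5447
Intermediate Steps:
J(X, v) = 4*X + 4*v (J(X, v) = 4*(X + v) = 4*X + 4*v)
U(S) = -S
G(l, Y) = l
D(Z) = 9 (D(Z) = 4 - 1*(-5) = 4 + 5 = 9)
P = -5438 (P = 6 - (-22 - 1*(-5466)) = 6 - (-22 + 5466) = 6 - 1*5444 = 6 - 5444 = -5438)
P - D(U(J(-5, 3))) = -5438 - 1*9 = -5438 - 9 = -5447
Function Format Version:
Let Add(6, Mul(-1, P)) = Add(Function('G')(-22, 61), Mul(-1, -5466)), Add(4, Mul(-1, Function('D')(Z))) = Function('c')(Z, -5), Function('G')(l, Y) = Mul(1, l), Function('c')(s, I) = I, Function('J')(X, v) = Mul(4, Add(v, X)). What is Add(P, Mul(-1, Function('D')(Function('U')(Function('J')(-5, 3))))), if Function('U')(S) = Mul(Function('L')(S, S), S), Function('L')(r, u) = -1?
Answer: -5447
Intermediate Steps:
Function('J')(X, v) = Add(Mul(4, X), Mul(4, v)) (Function('J')(X, v) = Mul(4, Add(X, v)) = Add(Mul(4, X), Mul(4, v)))
Function('U')(S) = Mul(-1, S)
Function('G')(l, Y) = l
Function('D')(Z) = 9 (Function('D')(Z) = Add(4, Mul(-1, -5)) = Add(4, 5) = 9)
P = -5438 (P = Add(6, Mul(-1, Add(-22, Mul(-1, -5466)))) = Add(6, Mul(-1, Add(-22, 5466))) = Add(6, Mul(-1, 5444)) = Add(6, -5444) = -5438)
Add(P, Mul(-1, Function('D')(Function('U')(Function('J')(-5, 3))))) = Add(-5438, Mul(-1, 9)) = Add(-5438, -9) = -5447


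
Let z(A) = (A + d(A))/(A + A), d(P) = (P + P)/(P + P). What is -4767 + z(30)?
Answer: -285989/60 ≈ -4766.5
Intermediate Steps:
d(P) = 1 (d(P) = (2*P)/((2*P)) = (2*P)*(1/(2*P)) = 1)
z(A) = (1 + A)/(2*A) (z(A) = (A + 1)/(A + A) = (1 + A)/((2*A)) = (1 + A)*(1/(2*A)) = (1 + A)/(2*A))
-4767 + z(30) = -4767 + (½)*(1 + 30)/30 = -4767 + (½)*(1/30)*31 = -4767 + 31/60 = -285989/60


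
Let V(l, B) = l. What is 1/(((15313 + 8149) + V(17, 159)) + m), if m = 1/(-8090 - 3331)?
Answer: 11421/268153658 ≈ 4.2591e-5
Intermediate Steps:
m = -1/11421 (m = 1/(-11421) = -1/11421 ≈ -8.7558e-5)
1/(((15313 + 8149) + V(17, 159)) + m) = 1/(((15313 + 8149) + 17) - 1/11421) = 1/((23462 + 17) - 1/11421) = 1/(23479 - 1/11421) = 1/(268153658/11421) = 11421/268153658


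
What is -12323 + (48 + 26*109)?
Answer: -9441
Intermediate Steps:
-12323 + (48 + 26*109) = -12323 + (48 + 2834) = -12323 + 2882 = -9441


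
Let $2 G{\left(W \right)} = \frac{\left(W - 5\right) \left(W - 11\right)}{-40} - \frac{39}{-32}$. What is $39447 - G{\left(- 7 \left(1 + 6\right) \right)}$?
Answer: $\frac{2527161}{64} \approx 39487.0$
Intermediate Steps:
$G{\left(W \right)} = \frac{39}{64} - \frac{\left(-11 + W\right) \left(-5 + W\right)}{80}$ ($G{\left(W \right)} = \frac{\frac{\left(W - 5\right) \left(W - 11\right)}{-40} - \frac{39}{-32}}{2} = \frac{\left(-5 + W\right) \left(-11 + W\right) \left(- \frac{1}{40}\right) - - \frac{39}{32}}{2} = \frac{\left(-11 + W\right) \left(-5 + W\right) \left(- \frac{1}{40}\right) + \frac{39}{32}}{2} = \frac{- \frac{\left(-11 + W\right) \left(-5 + W\right)}{40} + \frac{39}{32}}{2} = \frac{\frac{39}{32} - \frac{\left(-11 + W\right) \left(-5 + W\right)}{40}}{2} = \frac{39}{64} - \frac{\left(-11 + W\right) \left(-5 + W\right)}{80}$)
$39447 - G{\left(- 7 \left(1 + 6\right) \right)} = 39447 - \left(- \frac{5}{64} - \frac{\left(- 7 \left(1 + 6\right)\right)^{2}}{80} + \frac{\left(-7\right) \left(1 + 6\right)}{5}\right) = 39447 - \left(- \frac{5}{64} - \frac{\left(\left(-7\right) 7\right)^{2}}{80} + \frac{\left(-7\right) 7}{5}\right) = 39447 - \left(- \frac{5}{64} - \frac{\left(-49\right)^{2}}{80} + \frac{1}{5} \left(-49\right)\right) = 39447 - \left(- \frac{5}{64} - \frac{2401}{80} - \frac{49}{5}\right) = 39447 - - \frac{2553}{64} = 39447 + \frac{2553}{64} = \frac{2527161}{64}$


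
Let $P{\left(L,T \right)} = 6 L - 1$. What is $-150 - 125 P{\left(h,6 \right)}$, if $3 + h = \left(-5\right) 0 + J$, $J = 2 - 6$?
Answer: $5225$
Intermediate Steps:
$J = -4$ ($J = 2 - 6 = -4$)
$h = -7$ ($h = -3 - 4 = -7$)
$P{\left(L,T \right)} = -1 + 6 L$
$-150 - 125 P{\left(h,6 \right)} = -150 - 125 \left(-1 + 6 \left(-7\right)\right) = -150 - 125 \left(-1 - 42\right) = -150 - -5375 = -150 + 5375 = 5225$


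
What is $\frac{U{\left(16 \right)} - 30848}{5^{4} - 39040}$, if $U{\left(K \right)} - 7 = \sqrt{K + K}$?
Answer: $\frac{30841}{38415} - \frac{4 \sqrt{2}}{38415} \approx 0.80269$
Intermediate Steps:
$U{\left(K \right)} = 7 + \sqrt{2} \sqrt{K}$ ($U{\left(K \right)} = 7 + \sqrt{K + K} = 7 + \sqrt{2 K} = 7 + \sqrt{2} \sqrt{K}$)
$\frac{U{\left(16 \right)} - 30848}{5^{4} - 39040} = \frac{\left(7 + \sqrt{2} \sqrt{16}\right) - 30848}{5^{4} - 39040} = \frac{\left(7 + \sqrt{2} \cdot 4\right) - 30848}{625 - 39040} = \frac{\left(7 + 4 \sqrt{2}\right) - 30848}{-38415} = \left(-30841 + 4 \sqrt{2}\right) \left(- \frac{1}{38415}\right) = \frac{30841}{38415} - \frac{4 \sqrt{2}}{38415}$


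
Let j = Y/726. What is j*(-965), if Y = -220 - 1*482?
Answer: 112905/121 ≈ 933.10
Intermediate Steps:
Y = -702 (Y = -220 - 482 = -702)
j = -117/121 (j = -702/726 = -702*1/726 = -117/121 ≈ -0.96694)
j*(-965) = -117/121*(-965) = 112905/121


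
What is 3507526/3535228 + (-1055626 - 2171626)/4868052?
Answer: 101174059391/307315602426 ≈ 0.32922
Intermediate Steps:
3507526/3535228 + (-1055626 - 2171626)/4868052 = 3507526*(1/3535228) - 3227252*1/4868052 = 1753763/1767614 - 115259/173859 = 101174059391/307315602426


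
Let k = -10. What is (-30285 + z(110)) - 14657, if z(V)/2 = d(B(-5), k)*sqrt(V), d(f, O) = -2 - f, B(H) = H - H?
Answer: -44942 - 4*sqrt(110) ≈ -44984.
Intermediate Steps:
B(H) = 0
z(V) = -4*sqrt(V) (z(V) = 2*((-2 - 1*0)*sqrt(V)) = 2*((-2 + 0)*sqrt(V)) = 2*(-2*sqrt(V)) = -4*sqrt(V))
(-30285 + z(110)) - 14657 = (-30285 - 4*sqrt(110)) - 14657 = -44942 - 4*sqrt(110)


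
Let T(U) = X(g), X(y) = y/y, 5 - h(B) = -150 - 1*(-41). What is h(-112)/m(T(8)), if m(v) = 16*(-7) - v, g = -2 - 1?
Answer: -114/113 ≈ -1.0089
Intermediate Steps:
h(B) = 114 (h(B) = 5 - (-150 - 1*(-41)) = 5 - (-150 + 41) = 5 - 1*(-109) = 5 + 109 = 114)
g = -3
X(y) = 1
T(U) = 1
m(v) = -112 - v
h(-112)/m(T(8)) = 114/(-112 - 1*1) = 114/(-112 - 1) = 114/(-113) = 114*(-1/113) = -114/113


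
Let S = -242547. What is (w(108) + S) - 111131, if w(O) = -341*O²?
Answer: -4331102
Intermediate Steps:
(w(108) + S) - 111131 = (-341*108² - 242547) - 111131 = (-341*11664 - 242547) - 111131 = (-3977424 - 242547) - 111131 = -4219971 - 111131 = -4331102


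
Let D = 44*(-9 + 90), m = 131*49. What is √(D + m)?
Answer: √9983 ≈ 99.915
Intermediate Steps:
m = 6419
D = 3564 (D = 44*81 = 3564)
√(D + m) = √(3564 + 6419) = √9983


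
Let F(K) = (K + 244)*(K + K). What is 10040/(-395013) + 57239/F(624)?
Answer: 42982339/1567411584 ≈ 0.027422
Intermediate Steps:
F(K) = 2*K*(244 + K) (F(K) = (244 + K)*(2*K) = 2*K*(244 + K))
10040/(-395013) + 57239/F(624) = 10040/(-395013) + 57239/((2*624*(244 + 624))) = 10040*(-1/395013) + 57239/((2*624*868)) = -10040/395013 + 57239/1083264 = -10040/395013 + 57239*(1/1083264) = -10040/395013 + 629/11904 = 42982339/1567411584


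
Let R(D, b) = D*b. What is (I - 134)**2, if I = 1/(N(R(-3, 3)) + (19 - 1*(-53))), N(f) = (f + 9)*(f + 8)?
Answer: 93064609/5184 ≈ 17952.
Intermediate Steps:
N(f) = (8 + f)*(9 + f) (N(f) = (9 + f)*(8 + f) = (8 + f)*(9 + f))
I = 1/72 (I = 1/((72 + (-3*3)**2 + 17*(-3*3)) + (19 - 1*(-53))) = 1/((72 + (-9)**2 + 17*(-9)) + (19 + 53)) = 1/((72 + 81 - 153) + 72) = 1/(0 + 72) = 1/72 ≈ 0.013889)
(I - 134)**2 = (1/72 - 134)**2 = (-9647/72)**2 = 93064609/5184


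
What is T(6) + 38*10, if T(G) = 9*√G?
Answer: 380 + 9*√6 ≈ 402.05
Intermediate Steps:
T(6) + 38*10 = 9*√6 + 38*10 = 9*√6 + 380 = 380 + 9*√6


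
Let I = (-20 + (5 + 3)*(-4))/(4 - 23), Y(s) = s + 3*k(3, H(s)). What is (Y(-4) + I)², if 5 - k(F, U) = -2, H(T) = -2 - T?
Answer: 140625/361 ≈ 389.54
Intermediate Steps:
k(F, U) = 7 (k(F, U) = 5 - 1*(-2) = 5 + 2 = 7)
Y(s) = 21 + s (Y(s) = s + 3*7 = s + 21 = 21 + s)
I = 52/19 (I = (-20 + 8*(-4))/(-19) = (-20 - 32)*(-1/19) = -52*(-1/19) = 52/19 ≈ 2.7368)
(Y(-4) + I)² = ((21 - 4) + 52/19)² = (17 + 52/19)² = (375/19)² = 140625/361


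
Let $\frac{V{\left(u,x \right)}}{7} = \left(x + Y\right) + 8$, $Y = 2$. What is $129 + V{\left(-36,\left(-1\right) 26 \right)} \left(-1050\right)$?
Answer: $117729$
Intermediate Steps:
$V{\left(u,x \right)} = 70 + 7 x$ ($V{\left(u,x \right)} = 7 \left(\left(x + 2\right) + 8\right) = 7 \left(\left(2 + x\right) + 8\right) = 7 \left(10 + x\right) = 70 + 7 x$)
$129 + V{\left(-36,\left(-1\right) 26 \right)} \left(-1050\right) = 129 + \left(70 + 7 \left(\left(-1\right) 26\right)\right) \left(-1050\right) = 129 + \left(70 + 7 \left(-26\right)\right) \left(-1050\right) = 129 + \left(70 - 182\right) \left(-1050\right) = 129 - -117600 = 129 + 117600 = 117729$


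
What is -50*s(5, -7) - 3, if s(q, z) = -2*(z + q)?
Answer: -203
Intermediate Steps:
s(q, z) = -2*q - 2*z (s(q, z) = -2*(q + z) = -2*q - 2*z)
-50*s(5, -7) - 3 = -50*(-2*5 - 2*(-7)) - 3 = -50*(-10 + 14) - 3 = -50*4 - 3 = -200 - 3 = -203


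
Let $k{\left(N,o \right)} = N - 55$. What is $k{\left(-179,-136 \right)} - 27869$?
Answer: $-28103$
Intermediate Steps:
$k{\left(N,o \right)} = -55 + N$ ($k{\left(N,o \right)} = N - 55 = -55 + N$)
$k{\left(-179,-136 \right)} - 27869 = \left(-55 - 179\right) - 27869 = -234 - 27869 = -28103$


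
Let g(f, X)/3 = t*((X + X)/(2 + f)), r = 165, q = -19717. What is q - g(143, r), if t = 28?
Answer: -577337/29 ≈ -19908.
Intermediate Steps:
g(f, X) = 168*X/(2 + f) (g(f, X) = 3*(28*((X + X)/(2 + f))) = 3*(28*((2*X)/(2 + f))) = 3*(28*(2*X/(2 + f))) = 3*(56*X/(2 + f)) = 168*X/(2 + f))
q - g(143, r) = -19717 - 168*165/(2 + 143) = -19717 - 168*165/145 = -19717 - 1*5544/29 = -19717 - 5544/29 = -577337/29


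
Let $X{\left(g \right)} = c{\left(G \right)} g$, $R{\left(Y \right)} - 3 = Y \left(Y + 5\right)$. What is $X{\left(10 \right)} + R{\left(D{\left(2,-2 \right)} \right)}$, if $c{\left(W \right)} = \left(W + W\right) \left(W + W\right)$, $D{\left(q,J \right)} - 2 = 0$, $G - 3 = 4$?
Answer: $1977$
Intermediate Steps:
$G = 7$ ($G = 3 + 4 = 7$)
$D{\left(q,J \right)} = 2$ ($D{\left(q,J \right)} = 2 + 0 = 2$)
$c{\left(W \right)} = 4 W^{2}$ ($c{\left(W \right)} = 2 W 2 W = 4 W^{2}$)
$R{\left(Y \right)} = 3 + Y \left(5 + Y\right)$ ($R{\left(Y \right)} = 3 + Y \left(Y + 5\right) = 3 + Y \left(5 + Y\right)$)
$X{\left(g \right)} = 196 g$ ($X{\left(g \right)} = 4 \cdot 7^{2} g = 4 \cdot 49 g = 196 g$)
$X{\left(10 \right)} + R{\left(D{\left(2,-2 \right)} \right)} = 196 \cdot 10 + \left(3 + 2^{2} + 5 \cdot 2\right) = 1960 + \left(3 + 4 + 10\right) = 1960 + 17 = 1977$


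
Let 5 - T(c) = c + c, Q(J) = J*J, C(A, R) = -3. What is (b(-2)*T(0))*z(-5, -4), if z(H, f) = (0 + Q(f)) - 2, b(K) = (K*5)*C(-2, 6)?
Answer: 2100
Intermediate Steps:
b(K) = -15*K (b(K) = (K*5)*(-3) = (5*K)*(-3) = -15*K)
Q(J) = J**2
z(H, f) = -2 + f**2 (z(H, f) = (0 + f**2) - 2 = f**2 - 2 = -2 + f**2)
T(c) = 5 - 2*c (T(c) = 5 - (c + c) = 5 - 2*c)
(b(-2)*T(0))*z(-5, -4) = ((-15*(-2))*(5 - 2*0))*(-2 + (-4)**2) = (30*(5 + 0))*(-2 + 16) = (30*5)*14 = 150*14 = 2100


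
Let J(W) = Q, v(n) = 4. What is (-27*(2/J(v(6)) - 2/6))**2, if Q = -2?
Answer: 1296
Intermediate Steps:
J(W) = -2
(-27*(2/J(v(6)) - 2/6))**2 = (-27*(2/(-2) - 2/6))**2 = (-27*(2*(-1/2) - 2*1/6))**2 = (-27*(-1 - 1/3))**2 = (-27*(-4/3))**2 = 36**2 = 1296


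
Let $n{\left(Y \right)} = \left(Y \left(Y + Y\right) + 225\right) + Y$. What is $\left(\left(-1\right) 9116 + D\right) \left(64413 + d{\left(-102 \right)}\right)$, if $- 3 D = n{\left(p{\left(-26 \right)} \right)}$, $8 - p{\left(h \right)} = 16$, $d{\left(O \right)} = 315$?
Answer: $-597504168$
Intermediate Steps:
$p{\left(h \right)} = -8$ ($p{\left(h \right)} = 8 - 16 = -8$)
$n{\left(Y \right)} = 225 + Y + 2 Y^{2}$ ($n{\left(Y \right)} = \left(Y 2 Y + 225\right) + Y = \left(2 Y^{2} + 225\right) + Y = \left(225 + 2 Y^{2}\right) + Y = 225 + Y + 2 Y^{2}$)
$D = -115$ ($D = - \frac{225 - 8 + 2 \left(-8\right)^{2}}{3} = - \frac{225 - 8 + 2 \cdot 64}{3} = - \frac{225 - 8 + 128}{3} = \left(- \frac{1}{3}\right) 345 = -115$)
$\left(\left(-1\right) 9116 + D\right) \left(64413 + d{\left(-102 \right)}\right) = \left(\left(-1\right) 9116 - 115\right) \left(64413 + 315\right) = \left(-9116 - 115\right) 64728 = \left(-9231\right) 64728 = -597504168$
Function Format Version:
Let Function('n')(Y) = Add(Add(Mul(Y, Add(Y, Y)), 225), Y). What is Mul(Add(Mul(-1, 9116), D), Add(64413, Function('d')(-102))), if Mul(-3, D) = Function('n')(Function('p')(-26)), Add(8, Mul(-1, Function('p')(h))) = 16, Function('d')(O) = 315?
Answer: -597504168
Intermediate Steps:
Function('p')(h) = -8 (Function('p')(h) = Add(8, Mul(-1, 16)) = Add(8, -16) = -8)
Function('n')(Y) = Add(225, Y, Mul(2, Pow(Y, 2))) (Function('n')(Y) = Add(Add(Mul(Y, Mul(2, Y)), 225), Y) = Add(Add(Mul(2, Pow(Y, 2)), 225), Y) = Add(Add(225, Mul(2, Pow(Y, 2))), Y) = Add(225, Y, Mul(2, Pow(Y, 2))))
D = -115 (D = Mul(Rational(-1, 3), Add(225, -8, Mul(2, Pow(-8, 2)))) = Mul(Rational(-1, 3), Add(225, -8, Mul(2, 64))) = Mul(Rational(-1, 3), Add(225, -8, 128)) = Mul(Rational(-1, 3), 345) = -115)
Mul(Add(Mul(-1, 9116), D), Add(64413, Function('d')(-102))) = Mul(Add(Mul(-1, 9116), -115), Add(64413, 315)) = Mul(Add(-9116, -115), 64728) = Mul(-9231, 64728) = -597504168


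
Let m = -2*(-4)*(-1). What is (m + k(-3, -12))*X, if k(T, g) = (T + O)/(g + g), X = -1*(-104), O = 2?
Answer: -2483/3 ≈ -827.67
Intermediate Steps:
X = 104
k(T, g) = (2 + T)/(2*g) (k(T, g) = (T + 2)/(g + g) = (2 + T)/((2*g)) = (2 + T)*(1/(2*g)) = (2 + T)/(2*g))
m = -8 (m = 8*(-1) = -8)
(m + k(-3, -12))*X = (-8 + (½)*(2 - 3)/(-12))*104 = (-8 + (½)*(-1/12)*(-1))*104 = (-8 + 1/24)*104 = -191/24*104 = -2483/3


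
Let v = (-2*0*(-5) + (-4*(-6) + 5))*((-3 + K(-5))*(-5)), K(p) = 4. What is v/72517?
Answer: -145/72517 ≈ -0.0019995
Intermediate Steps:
v = -145 (v = (-2*0*(-5) + (-4*(-6) + 5))*((-3 + 4)*(-5)) = (0*(-5) + (24 + 5))*(1*(-5)) = (0 + 29)*(-5) = 29*(-5) = -145)
v/72517 = -145/72517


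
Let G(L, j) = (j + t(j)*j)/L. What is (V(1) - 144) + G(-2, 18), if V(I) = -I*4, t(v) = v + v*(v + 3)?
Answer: -3721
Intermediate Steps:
t(v) = v + v*(3 + v)
V(I) = -4*I
G(L, j) = (j + j**2*(4 + j))/L (G(L, j) = (j + (j*(4 + j))*j)/L = (j + j**2*(4 + j))/L)
(V(1) - 144) + G(-2, 18) = (-4*1 - 144) + 18*(1 + 18*(4 + 18))/(-2) = (-4 - 144) + 18*(-1/2)*(1 + 18*22) = -148 + 18*(-1/2)*(1 + 396) = -148 + 18*(-1/2)*397 = -148 - 3573 = -3721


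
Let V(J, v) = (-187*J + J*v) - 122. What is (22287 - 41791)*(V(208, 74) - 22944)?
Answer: 908301280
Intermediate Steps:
V(J, v) = -122 - 187*J + J*v
(22287 - 41791)*(V(208, 74) - 22944) = (22287 - 41791)*((-122 - 187*208 + 208*74) - 22944) = -19504*((-122 - 38896 + 15392) - 22944) = -19504*(-23626 - 22944) = -19504*(-46570) = 908301280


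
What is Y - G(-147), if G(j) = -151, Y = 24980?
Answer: 25131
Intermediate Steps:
Y - G(-147) = 24980 - 1*(-151) = 24980 + 151 = 25131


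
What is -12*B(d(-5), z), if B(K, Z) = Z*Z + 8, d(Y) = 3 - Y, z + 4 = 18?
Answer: -2448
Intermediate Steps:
z = 14 (z = -4 + 18 = 14)
B(K, Z) = 8 + Z² (B(K, Z) = Z² + 8 = 8 + Z²)
-12*B(d(-5), z) = -12*(8 + 14²) = -12*(8 + 196) = -12*204 = -2448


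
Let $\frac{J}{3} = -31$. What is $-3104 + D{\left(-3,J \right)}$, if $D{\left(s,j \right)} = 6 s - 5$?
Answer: $-3127$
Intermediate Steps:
$J = -93$ ($J = 3 \left(-31\right) = -93$)
$D{\left(s,j \right)} = -5 + 6 s$
$-3104 + D{\left(-3,J \right)} = -3104 + \left(-5 + 6 \left(-3\right)\right) = -3104 - 23 = -3127$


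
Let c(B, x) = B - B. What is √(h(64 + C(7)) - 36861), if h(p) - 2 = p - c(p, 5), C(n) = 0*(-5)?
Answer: I*√36795 ≈ 191.82*I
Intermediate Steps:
C(n) = 0
c(B, x) = 0
h(p) = 2 + p (h(p) = 2 + (p - 1*0) = 2 + (p + 0) = 2 + p)
√(h(64 + C(7)) - 36861) = √((2 + (64 + 0)) - 36861) = √((2 + 64) - 36861) = √(66 - 36861) = √(-36795) = I*√36795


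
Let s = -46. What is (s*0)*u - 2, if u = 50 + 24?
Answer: -2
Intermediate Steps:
u = 74
(s*0)*u - 2 = -46*0*74 - 2 = 0*74 - 2 = 0 - 2 = -2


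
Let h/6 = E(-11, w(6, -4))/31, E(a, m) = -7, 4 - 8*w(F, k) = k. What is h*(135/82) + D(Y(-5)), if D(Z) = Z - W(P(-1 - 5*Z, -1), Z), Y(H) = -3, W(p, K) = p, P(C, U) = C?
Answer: -24442/1271 ≈ -19.231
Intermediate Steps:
w(F, k) = ½ - k/8
D(Z) = 1 + 6*Z (D(Z) = Z - (-1 - 5*Z) = Z + (1 + 5*Z) = 1 + 6*Z)
h = -42/31 (h = 6*(-7/31) = -42/31 ≈ -1.3548)
h*(135/82) + D(Y(-5)) = -5670/(31*82) + (1 + 6*(-3)) = -5670/(31*82) + (1 - 18) = -42/31*135/82 - 17 = -2835/1271 - 17 = -24442/1271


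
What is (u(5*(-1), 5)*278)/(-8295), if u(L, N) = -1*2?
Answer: 556/8295 ≈ 0.067028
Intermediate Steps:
u(L, N) = -2
(u(5*(-1), 5)*278)/(-8295) = -2*278/(-8295) = -556*(-1/8295) = 556/8295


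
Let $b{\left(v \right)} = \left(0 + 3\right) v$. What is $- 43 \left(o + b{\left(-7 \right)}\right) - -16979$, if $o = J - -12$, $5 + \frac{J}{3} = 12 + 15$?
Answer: $14528$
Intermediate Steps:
$J = 66$ ($J = -15 + 3 \left(12 + 15\right) = -15 + 3 \cdot 27 = -15 + 81 = 66$)
$b{\left(v \right)} = 3 v$
$o = 78$ ($o = 66 - -12 = 66 + 12 = 78$)
$- 43 \left(o + b{\left(-7 \right)}\right) - -16979 = - 43 \left(78 + 3 \left(-7\right)\right) - -16979 = - 43 \left(78 - 21\right) + 16979 = \left(-43\right) 57 + 16979 = -2451 + 16979 = 14528$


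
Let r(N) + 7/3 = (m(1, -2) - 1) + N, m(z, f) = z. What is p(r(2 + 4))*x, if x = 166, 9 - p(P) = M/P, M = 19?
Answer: 6972/11 ≈ 633.82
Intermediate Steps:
r(N) = -7/3 + N (r(N) = -7/3 + ((1 - 1) + N) = -7/3 + (0 + N) = -7/3 + N)
p(P) = 9 - 19/P
p(r(2 + 4))*x = (9 - 19/(-7/3 + (2 + 4)))*166 = (9 - 19/(-7/3 + 6))*166 = (9 - 19/11/3)*166 = (9 - 19*3/11)*166 = (9 - 57/11)*166 = (42/11)*166 = 6972/11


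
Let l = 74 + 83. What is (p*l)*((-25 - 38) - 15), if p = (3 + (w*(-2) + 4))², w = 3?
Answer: -12246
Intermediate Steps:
p = 1 (p = (3 + (3*(-2) + 4))² = (3 + (-6 + 4))² = (3 - 2)² = 1² = 1)
l = 157
(p*l)*((-25 - 38) - 15) = (1*157)*((-25 - 38) - 15) = 157*(-63 - 15) = 157*(-78) = -12246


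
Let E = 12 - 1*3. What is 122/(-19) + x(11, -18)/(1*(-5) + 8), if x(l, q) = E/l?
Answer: -1285/209 ≈ -6.1483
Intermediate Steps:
E = 9 (E = 12 - 3 = 9)
x(l, q) = 9/l
122/(-19) + x(11, -18)/(1*(-5) + 8) = 122/(-19) + (9/11)/(1*(-5) + 8) = 122*(-1/19) + (9*(1/11))/(-5 + 8) = -122/19 + (9/11)/3 = -122/19 + (9/11)*(⅓) = -122/19 + 3/11 = -1285/209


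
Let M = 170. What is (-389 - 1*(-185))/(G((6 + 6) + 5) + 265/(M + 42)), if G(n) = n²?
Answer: -272/387 ≈ -0.70284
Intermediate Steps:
(-389 - 1*(-185))/(G((6 + 6) + 5) + 265/(M + 42)) = (-389 - 1*(-185))/(((6 + 6) + 5)² + 265/(170 + 42)) = (-389 + 185)/((12 + 5)² + 265/212) = -204/(17² + 265*(1/212)) = -204/(289 + 5/4) = -204/1161/4 = -204*4/1161 = -272/387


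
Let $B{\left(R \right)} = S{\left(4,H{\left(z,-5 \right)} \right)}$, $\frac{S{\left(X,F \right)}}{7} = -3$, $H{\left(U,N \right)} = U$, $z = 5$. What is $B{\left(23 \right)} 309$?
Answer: $-6489$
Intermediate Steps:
$S{\left(X,F \right)} = -21$ ($S{\left(X,F \right)} = 7 \left(-3\right) = -21$)
$B{\left(R \right)} = -21$
$B{\left(23 \right)} 309 = \left(-21\right) 309 = -6489$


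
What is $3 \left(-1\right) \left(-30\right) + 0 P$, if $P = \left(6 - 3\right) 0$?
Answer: $90$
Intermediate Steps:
$P = 0$ ($P = 3 \cdot 0 = 0$)
$3 \left(-1\right) \left(-30\right) + 0 P = 3 \left(-1\right) \left(-30\right) + 0 \cdot 0 = \left(-3\right) \left(-30\right) + 0 = 90 + 0 = 90$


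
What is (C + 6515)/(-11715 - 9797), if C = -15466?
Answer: 8951/21512 ≈ 0.41609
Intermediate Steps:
(C + 6515)/(-11715 - 9797) = (-15466 + 6515)/(-11715 - 9797) = -8951/(-21512) = -8951*(-1/21512) = 8951/21512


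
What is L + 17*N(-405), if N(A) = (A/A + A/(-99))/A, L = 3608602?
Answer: 16076320958/4455 ≈ 3.6086e+6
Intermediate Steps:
N(A) = (1 - A/99)/A (N(A) = (1 + A*(-1/99))/A = (1 - A/99)/A)
L + 17*N(-405) = 3608602 + 17*((1/99)*(99 - 1*(-405))/(-405)) = 3608602 + 17*((1/99)*(-1/405)*(99 + 405)) = 3608602 + 17*((1/99)*(-1/405)*504) = 3608602 + 17*(-56/4455) = 3608602 - 952/4455 = 16076320958/4455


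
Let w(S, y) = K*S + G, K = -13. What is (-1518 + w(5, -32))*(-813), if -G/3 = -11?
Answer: 1260150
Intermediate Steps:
G = 33 (G = -3*(-11) = 33)
w(S, y) = 33 - 13*S (w(S, y) = -13*S + 33 = 33 - 13*S)
(-1518 + w(5, -32))*(-813) = (-1518 + (33 - 13*5))*(-813) = (-1518 + (33 - 65))*(-813) = (-1518 - 32)*(-813) = -1550*(-813) = 1260150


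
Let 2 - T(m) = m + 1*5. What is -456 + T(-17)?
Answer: -442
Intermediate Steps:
T(m) = -3 - m (T(m) = 2 - (m + 1*5) = 2 - (m + 5) = 2 - (5 + m) = 2 + (-5 - m) = -3 - m)
-456 + T(-17) = -456 + (-3 - 1*(-17)) = -456 + (-3 + 17) = -456 + 14 = -442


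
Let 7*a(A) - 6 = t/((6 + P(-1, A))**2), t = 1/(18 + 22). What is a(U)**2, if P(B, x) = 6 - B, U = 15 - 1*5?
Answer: 1645194721/2239182400 ≈ 0.73473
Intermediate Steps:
U = 10 (U = 15 - 5 = 10)
t = 1/40 ≈ 0.025000
a(A) = 40561/47320 (a(A) = 6/7 + (1/(40*((6 + (6 - 1*(-1)))**2)))/7 = 6/7 + (1/(40*((6 + (6 + 1))**2)))/7 = 6/7 + (1/(40*((6 + 7)**2)))/7 = 6/7 + (1/(40*(13**2)))/7 = 6/7 + ((1/40)/169)/7 = 6/7 + ((1/40)*(1/169))/7 = 6/7 + (1/7)*(1/6760) = 6/7 + 1/47320 = 40561/47320)
a(U)**2 = (40561/47320)**2 = 1645194721/2239182400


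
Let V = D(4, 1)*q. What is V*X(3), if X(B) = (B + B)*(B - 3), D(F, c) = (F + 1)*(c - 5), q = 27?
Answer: 0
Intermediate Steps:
D(F, c) = (1 + F)*(-5 + c)
X(B) = 2*B*(-3 + B) (X(B) = (2*B)*(-3 + B) = 2*B*(-3 + B))
V = -540 (V = (-5 + 1 - 5*4 + 4*1)*27 = (-5 + 1 - 20 + 4)*27 = -20*27 = -540)
V*X(3) = -1080*3*(-3 + 3) = -1080*3*0 = -540*0 = 0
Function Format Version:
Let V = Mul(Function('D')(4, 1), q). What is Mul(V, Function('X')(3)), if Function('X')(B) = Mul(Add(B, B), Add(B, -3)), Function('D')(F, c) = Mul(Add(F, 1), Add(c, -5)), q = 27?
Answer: 0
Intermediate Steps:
Function('D')(F, c) = Mul(Add(1, F), Add(-5, c))
Function('X')(B) = Mul(2, B, Add(-3, B)) (Function('X')(B) = Mul(Mul(2, B), Add(-3, B)) = Mul(2, B, Add(-3, B)))
V = -540 (V = Mul(Add(-5, 1, Mul(-5, 4), Mul(4, 1)), 27) = Mul(Add(-5, 1, -20, 4), 27) = Mul(-20, 27) = -540)
Mul(V, Function('X')(3)) = Mul(-540, Mul(2, 3, Add(-3, 3))) = Mul(-540, Mul(2, 3, 0)) = Mul(-540, 0) = 0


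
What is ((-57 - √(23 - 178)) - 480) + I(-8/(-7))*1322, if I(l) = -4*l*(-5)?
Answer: 207761/7 - I*√155 ≈ 29680.0 - 12.45*I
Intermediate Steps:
I(l) = 20*l
((-57 - √(23 - 178)) - 480) + I(-8/(-7))*1322 = ((-57 - √(23 - 178)) - 480) + (20*(-8/(-7)))*1322 = ((-57 - √(-155)) - 480) + (20*(-8*(-⅐)))*1322 = ((-57 - I*√155) - 480) + (20*(8/7))*1322 = ((-57 - I*√155) - 480) + (160/7)*1322 = (-537 - I*√155) + 211520/7 = 207761/7 - I*√155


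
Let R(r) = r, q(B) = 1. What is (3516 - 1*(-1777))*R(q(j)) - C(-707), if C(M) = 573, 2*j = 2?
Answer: 4720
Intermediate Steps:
j = 1 (j = (1/2)*2 = 1)
(3516 - 1*(-1777))*R(q(j)) - C(-707) = (3516 - 1*(-1777))*1 - 1*573 = (3516 + 1777)*1 - 573 = 5293*1 - 573 = 5293 - 573 = 4720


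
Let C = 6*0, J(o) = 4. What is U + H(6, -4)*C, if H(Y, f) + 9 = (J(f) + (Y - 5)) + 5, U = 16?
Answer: 16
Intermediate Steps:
C = 0
H(Y, f) = -5 + Y (H(Y, f) = -9 + ((4 + (Y - 5)) + 5) = -9 + ((4 + (-5 + Y)) + 5) = -9 + ((-1 + Y) + 5) = -9 + (4 + Y) = -5 + Y)
U + H(6, -4)*C = 16 + (-5 + 6)*0 = 16 + 1*0 = 16 + 0 = 16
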